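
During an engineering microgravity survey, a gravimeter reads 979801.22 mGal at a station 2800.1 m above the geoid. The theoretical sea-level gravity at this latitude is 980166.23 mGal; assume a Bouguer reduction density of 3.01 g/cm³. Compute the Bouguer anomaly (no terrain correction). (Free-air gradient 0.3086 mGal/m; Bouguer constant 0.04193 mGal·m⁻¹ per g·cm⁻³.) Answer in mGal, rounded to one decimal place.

Free-air correction = 0.3086 × 2800.1 = 864.11 mGal
Free-air anomaly = 979801.22 − 980166.23 + (864.11) = 499.10 mGal
Bouguer slab correction = 0.04193 × 3.01 × 2800.1 = 353.40 mGal
Simple Bouguer anomaly = 499.10 − (353.40) = 145.70 mGal

145.7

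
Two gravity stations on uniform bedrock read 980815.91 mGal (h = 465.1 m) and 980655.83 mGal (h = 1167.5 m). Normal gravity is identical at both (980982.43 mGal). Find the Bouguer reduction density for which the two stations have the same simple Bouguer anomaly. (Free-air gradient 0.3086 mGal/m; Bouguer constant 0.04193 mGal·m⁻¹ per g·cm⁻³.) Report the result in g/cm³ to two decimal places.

1.92

Δg_obs = 980655.83 − 980815.91 = -160.08 mGal over Δh = 1167.5 − 465.1 = 702.4 m
Equal Bouguer anomalies ⇒ Δg_obs + (0.3086 − 0.04193ρ)·Δh = 0
0.3086 − 0.04193ρ = −Δg_obs/Δh = 0.22790
ρ = (0.3086 − 0.22790) / 0.04193 = 1.92 g/cm³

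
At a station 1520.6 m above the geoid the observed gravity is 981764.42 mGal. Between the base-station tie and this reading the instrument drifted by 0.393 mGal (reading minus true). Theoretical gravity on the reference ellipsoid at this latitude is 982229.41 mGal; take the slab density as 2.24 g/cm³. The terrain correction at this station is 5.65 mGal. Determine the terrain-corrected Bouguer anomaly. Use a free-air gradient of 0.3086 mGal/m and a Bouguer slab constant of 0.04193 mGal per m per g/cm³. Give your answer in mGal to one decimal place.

Drift-corrected reading = 981764.42 − (0.393) = 981764.027 mGal
Free-air correction = 0.3086 × 1520.6 = 469.26 mGal
Free-air anomaly = 981764.027 − 982229.41 + (469.26) = 3.877 mGal
Bouguer slab correction = 0.04193 × 2.24 × 1520.6 = 142.82 mGal
Simple Bouguer anomaly = 3.877 − (142.82) = -138.943 mGal
Complete Bouguer anomaly = -138.943 + 5.65 = -133.293 mGal

-133.3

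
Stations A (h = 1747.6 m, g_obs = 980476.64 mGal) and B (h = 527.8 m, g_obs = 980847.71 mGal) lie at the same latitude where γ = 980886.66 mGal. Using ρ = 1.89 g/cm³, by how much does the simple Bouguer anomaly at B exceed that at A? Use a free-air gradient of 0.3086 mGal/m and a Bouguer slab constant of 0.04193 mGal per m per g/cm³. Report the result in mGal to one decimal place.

Δg_SB(A) = 980476.64 − 980886.66 + 0.3086×1747.6 − 0.04193×1.89×1747.6 = -9.20 mGal
Δg_SB(B) = 980847.71 − 980886.66 + 0.3086×527.8 − 0.04193×1.89×527.8 = 82.10 mGal
Difference = 82.10 − (-9.20) = 91.30 mGal

91.3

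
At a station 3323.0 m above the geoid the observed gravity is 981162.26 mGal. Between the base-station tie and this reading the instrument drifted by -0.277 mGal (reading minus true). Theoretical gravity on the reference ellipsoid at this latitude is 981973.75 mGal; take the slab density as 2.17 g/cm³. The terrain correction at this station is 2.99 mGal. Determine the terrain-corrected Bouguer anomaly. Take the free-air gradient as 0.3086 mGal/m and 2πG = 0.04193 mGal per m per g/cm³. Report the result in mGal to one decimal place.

Drift-corrected reading = 981162.26 − (-0.277) = 981162.537 mGal
Free-air correction = 0.3086 × 3323.0 = 1025.48 mGal
Free-air anomaly = 981162.537 − 981973.75 + (1025.48) = 214.267 mGal
Bouguer slab correction = 0.04193 × 2.17 × 3323.0 = 302.35 mGal
Simple Bouguer anomaly = 214.267 − (302.35) = -88.083 mGal
Complete Bouguer anomaly = -88.083 + 2.99 = -85.093 mGal

-85.1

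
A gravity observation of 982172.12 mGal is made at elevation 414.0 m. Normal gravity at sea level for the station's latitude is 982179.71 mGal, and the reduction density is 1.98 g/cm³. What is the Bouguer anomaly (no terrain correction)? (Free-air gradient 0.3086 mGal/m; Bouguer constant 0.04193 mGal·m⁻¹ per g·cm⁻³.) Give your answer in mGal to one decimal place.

85.8

Free-air correction = 0.3086 × 414.0 = 127.76 mGal
Free-air anomaly = 982172.12 − 982179.71 + (127.76) = 120.17 mGal
Bouguer slab correction = 0.04193 × 1.98 × 414.0 = 34.37 mGal
Simple Bouguer anomaly = 120.17 − (34.37) = 85.80 mGal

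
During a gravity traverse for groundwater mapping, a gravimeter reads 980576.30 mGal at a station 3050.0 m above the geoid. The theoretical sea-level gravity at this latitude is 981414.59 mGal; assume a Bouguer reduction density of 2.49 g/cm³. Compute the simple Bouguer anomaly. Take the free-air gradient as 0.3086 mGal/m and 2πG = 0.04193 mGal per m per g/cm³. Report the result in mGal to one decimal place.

-215.5

Free-air correction = 0.3086 × 3050.0 = 941.23 mGal
Free-air anomaly = 980576.30 − 981414.59 + (941.23) = 102.94 mGal
Bouguer slab correction = 0.04193 × 2.49 × 3050.0 = 318.44 mGal
Simple Bouguer anomaly = 102.94 − (318.44) = -215.50 mGal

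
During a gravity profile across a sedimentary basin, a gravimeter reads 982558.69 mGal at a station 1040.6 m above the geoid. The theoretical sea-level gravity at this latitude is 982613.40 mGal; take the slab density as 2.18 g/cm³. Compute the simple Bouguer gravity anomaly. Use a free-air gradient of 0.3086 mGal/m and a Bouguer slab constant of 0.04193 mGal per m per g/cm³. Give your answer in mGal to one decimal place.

171.3

Free-air correction = 0.3086 × 1040.6 = 321.13 mGal
Free-air anomaly = 982558.69 − 982613.40 + (321.13) = 266.42 mGal
Bouguer slab correction = 0.04193 × 2.18 × 1040.6 = 95.12 mGal
Simple Bouguer anomaly = 266.42 − (95.12) = 171.30 mGal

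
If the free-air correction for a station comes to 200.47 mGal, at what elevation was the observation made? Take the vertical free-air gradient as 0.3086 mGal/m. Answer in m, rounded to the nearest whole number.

650

h = 200.47 / 0.3086 = 649.61 m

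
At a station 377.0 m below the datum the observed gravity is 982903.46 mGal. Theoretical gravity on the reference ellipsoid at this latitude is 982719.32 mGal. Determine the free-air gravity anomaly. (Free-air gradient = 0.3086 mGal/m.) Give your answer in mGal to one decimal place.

Free-air correction = 0.3086 × -377.0 = -116.34 mGal
Free-air anomaly = 982903.46 − 982719.32 + (-116.34) = 67.80 mGal

67.8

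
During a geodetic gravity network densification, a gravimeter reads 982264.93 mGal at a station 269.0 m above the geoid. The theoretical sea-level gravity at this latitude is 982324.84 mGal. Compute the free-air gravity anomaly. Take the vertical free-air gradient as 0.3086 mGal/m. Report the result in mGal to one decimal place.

23.1

Free-air correction = 0.3086 × 269.0 = 83.01 mGal
Free-air anomaly = 982264.93 − 982324.84 + (83.01) = 23.10 mGal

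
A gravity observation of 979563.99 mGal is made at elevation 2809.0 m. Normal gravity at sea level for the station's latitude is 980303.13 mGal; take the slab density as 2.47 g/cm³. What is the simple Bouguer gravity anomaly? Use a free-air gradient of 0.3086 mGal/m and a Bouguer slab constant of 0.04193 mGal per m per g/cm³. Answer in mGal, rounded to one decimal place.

Free-air correction = 0.3086 × 2809.0 = 866.86 mGal
Free-air anomaly = 979563.99 − 980303.13 + (866.86) = 127.72 mGal
Bouguer slab correction = 0.04193 × 2.47 × 2809.0 = 290.92 mGal
Simple Bouguer anomaly = 127.72 − (290.92) = -163.20 mGal

-163.2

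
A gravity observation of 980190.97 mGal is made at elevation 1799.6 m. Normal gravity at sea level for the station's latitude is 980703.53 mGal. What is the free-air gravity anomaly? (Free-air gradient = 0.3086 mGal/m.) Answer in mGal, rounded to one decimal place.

Free-air correction = 0.3086 × 1799.6 = 555.36 mGal
Free-air anomaly = 980190.97 − 980703.53 + (555.36) = 42.80 mGal

42.8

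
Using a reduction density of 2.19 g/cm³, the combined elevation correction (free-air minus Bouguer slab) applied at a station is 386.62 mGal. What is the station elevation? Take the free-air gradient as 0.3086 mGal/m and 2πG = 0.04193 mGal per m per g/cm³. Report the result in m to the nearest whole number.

1784

Combined gradient = 0.3086 − 0.04193 × 2.19 = 0.2167733 mGal/m
h = 386.62 / 0.2167733 = 1783.52 m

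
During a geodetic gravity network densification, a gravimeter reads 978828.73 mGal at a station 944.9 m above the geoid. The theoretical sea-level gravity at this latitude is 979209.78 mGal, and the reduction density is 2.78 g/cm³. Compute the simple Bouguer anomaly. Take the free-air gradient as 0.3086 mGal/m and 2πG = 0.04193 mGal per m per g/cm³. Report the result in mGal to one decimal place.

Free-air correction = 0.3086 × 944.9 = 291.60 mGal
Free-air anomaly = 978828.73 − 979209.78 + (291.60) = -89.45 mGal
Bouguer slab correction = 0.04193 × 2.78 × 944.9 = 110.14 mGal
Simple Bouguer anomaly = -89.45 − (110.14) = -199.59 mGal

-199.6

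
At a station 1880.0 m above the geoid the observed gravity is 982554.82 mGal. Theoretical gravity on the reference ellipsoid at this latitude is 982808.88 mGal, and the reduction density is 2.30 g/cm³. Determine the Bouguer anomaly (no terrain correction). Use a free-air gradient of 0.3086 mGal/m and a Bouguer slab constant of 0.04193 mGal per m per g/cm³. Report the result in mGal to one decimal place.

Free-air correction = 0.3086 × 1880.0 = 580.17 mGal
Free-air anomaly = 982554.82 − 982808.88 + (580.17) = 326.11 mGal
Bouguer slab correction = 0.04193 × 2.30 × 1880.0 = 181.31 mGal
Simple Bouguer anomaly = 326.11 − (181.31) = 144.80 mGal

144.8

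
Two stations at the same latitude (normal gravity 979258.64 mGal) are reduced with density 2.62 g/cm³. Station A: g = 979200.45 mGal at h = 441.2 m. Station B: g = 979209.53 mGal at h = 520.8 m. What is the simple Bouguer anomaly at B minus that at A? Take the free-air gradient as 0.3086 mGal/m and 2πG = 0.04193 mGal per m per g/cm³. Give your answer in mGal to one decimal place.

24.9

Δg_SB(A) = 979200.45 − 979258.64 + 0.3086×441.2 − 0.04193×2.62×441.2 = 29.50 mGal
Δg_SB(B) = 979209.53 − 979258.64 + 0.3086×520.8 − 0.04193×2.62×520.8 = 54.40 mGal
Difference = 54.40 − (29.50) = 24.90 mGal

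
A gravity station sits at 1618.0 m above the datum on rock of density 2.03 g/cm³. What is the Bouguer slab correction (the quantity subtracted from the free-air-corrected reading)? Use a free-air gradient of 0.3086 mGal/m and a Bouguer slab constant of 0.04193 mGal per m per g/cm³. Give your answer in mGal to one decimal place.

Bouguer slab correction = 0.04193 × 2.03 × 1618.0 = 137.7 mGal

137.7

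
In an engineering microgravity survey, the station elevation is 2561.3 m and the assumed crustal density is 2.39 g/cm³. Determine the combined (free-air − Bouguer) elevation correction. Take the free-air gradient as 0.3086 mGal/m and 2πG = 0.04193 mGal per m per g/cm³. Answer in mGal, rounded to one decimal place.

533.7

Combined gradient = 0.3086 − 0.04193 × 2.39 = 0.2083873 mGal/m
Combined elevation correction = 0.2083873 × 2561.3 = 533.7 mGal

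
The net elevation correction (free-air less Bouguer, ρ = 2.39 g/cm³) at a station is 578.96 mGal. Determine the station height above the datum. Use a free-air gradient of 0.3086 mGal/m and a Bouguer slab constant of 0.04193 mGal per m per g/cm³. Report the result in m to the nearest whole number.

2778

Combined gradient = 0.3086 − 0.04193 × 2.39 = 0.2083873 mGal/m
h = 578.96 / 0.2083873 = 2778.29 m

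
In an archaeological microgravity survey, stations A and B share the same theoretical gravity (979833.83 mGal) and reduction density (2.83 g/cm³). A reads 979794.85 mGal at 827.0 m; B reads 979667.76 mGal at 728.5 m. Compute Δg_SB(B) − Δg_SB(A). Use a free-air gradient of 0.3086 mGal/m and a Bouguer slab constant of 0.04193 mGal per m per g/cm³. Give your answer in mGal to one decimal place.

Δg_SB(A) = 979794.85 − 979833.83 + 0.3086×827.0 − 0.04193×2.83×827.0 = 118.10 mGal
Δg_SB(B) = 979667.76 − 979833.83 + 0.3086×728.5 − 0.04193×2.83×728.5 = -27.70 mGal
Difference = -27.70 − (118.10) = -145.80 mGal

-145.8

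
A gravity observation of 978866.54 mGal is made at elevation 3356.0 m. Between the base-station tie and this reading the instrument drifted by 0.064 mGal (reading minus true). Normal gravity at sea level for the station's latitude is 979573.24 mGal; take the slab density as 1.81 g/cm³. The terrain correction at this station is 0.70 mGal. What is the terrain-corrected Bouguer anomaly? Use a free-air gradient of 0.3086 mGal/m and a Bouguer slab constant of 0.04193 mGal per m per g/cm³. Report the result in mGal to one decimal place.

Drift-corrected reading = 978866.54 − (0.064) = 978866.476 mGal
Free-air correction = 0.3086 × 3356.0 = 1035.66 mGal
Free-air anomaly = 978866.476 − 979573.24 + (1035.66) = 328.896 mGal
Bouguer slab correction = 0.04193 × 1.81 × 3356.0 = 254.70 mGal
Simple Bouguer anomaly = 328.896 − (254.70) = 74.196 mGal
Complete Bouguer anomaly = 74.196 + 0.70 = 74.896 mGal

74.9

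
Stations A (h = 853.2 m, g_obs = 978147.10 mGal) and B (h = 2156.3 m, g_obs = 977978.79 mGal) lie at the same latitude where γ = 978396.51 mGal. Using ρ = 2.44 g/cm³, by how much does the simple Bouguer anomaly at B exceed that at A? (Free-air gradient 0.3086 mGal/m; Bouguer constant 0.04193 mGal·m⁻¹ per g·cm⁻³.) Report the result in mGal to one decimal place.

Δg_SB(A) = 978147.10 − 978396.51 + 0.3086×853.2 − 0.04193×2.44×853.2 = -73.40 mGal
Δg_SB(B) = 977978.79 − 978396.51 + 0.3086×2156.3 − 0.04193×2.44×2156.3 = 27.10 mGal
Difference = 27.10 − (-73.40) = 100.50 mGal

100.5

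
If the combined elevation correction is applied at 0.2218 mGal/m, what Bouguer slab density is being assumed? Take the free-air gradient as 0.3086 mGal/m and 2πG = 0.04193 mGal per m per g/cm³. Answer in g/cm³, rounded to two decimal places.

2.07

0.2218 = 0.3086 − 0.04193 × ρ
ρ = (0.3086 − 0.2218) / 0.04193 = 2.07 g/cm³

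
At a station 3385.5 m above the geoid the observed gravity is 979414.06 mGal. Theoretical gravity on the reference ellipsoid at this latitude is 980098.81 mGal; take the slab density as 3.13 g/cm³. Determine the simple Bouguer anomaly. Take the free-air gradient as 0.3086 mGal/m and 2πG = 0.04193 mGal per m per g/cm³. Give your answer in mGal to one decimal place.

-84.3

Free-air correction = 0.3086 × 3385.5 = 1044.77 mGal
Free-air anomaly = 979414.06 − 980098.81 + (1044.77) = 360.02 mGal
Bouguer slab correction = 0.04193 × 3.13 × 3385.5 = 444.32 mGal
Simple Bouguer anomaly = 360.02 − (444.32) = -84.30 mGal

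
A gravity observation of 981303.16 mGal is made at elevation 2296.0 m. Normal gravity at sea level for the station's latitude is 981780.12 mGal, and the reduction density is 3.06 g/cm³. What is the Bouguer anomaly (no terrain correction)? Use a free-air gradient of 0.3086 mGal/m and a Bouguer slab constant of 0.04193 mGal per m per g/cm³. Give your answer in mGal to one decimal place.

-63.0

Free-air correction = 0.3086 × 2296.0 = 708.55 mGal
Free-air anomaly = 981303.16 − 981780.12 + (708.55) = 231.59 mGal
Bouguer slab correction = 0.04193 × 3.06 × 2296.0 = 294.59 mGal
Simple Bouguer anomaly = 231.59 − (294.59) = -63.00 mGal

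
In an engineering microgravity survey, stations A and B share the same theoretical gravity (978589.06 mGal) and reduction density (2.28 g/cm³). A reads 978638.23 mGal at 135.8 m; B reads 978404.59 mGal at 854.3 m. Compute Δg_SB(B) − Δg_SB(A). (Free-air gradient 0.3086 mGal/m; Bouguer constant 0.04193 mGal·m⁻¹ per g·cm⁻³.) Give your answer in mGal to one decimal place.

Δg_SB(A) = 978638.23 − 978589.06 + 0.3086×135.8 − 0.04193×2.28×135.8 = 78.10 mGal
Δg_SB(B) = 978404.59 − 978589.06 + 0.3086×854.3 − 0.04193×2.28×854.3 = -2.50 mGal
Difference = -2.50 − (78.10) = -80.60 mGal

-80.6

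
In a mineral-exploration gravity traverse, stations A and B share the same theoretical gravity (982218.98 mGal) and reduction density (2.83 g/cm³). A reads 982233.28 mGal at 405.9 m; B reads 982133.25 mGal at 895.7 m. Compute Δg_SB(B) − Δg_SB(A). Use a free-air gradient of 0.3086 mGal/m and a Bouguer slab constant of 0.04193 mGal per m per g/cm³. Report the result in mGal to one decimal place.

-7.0

Δg_SB(A) = 982233.28 − 982218.98 + 0.3086×405.9 − 0.04193×2.83×405.9 = 91.40 mGal
Δg_SB(B) = 982133.25 − 982218.98 + 0.3086×895.7 − 0.04193×2.83×895.7 = 84.40 mGal
Difference = 84.40 − (91.40) = -7.00 mGal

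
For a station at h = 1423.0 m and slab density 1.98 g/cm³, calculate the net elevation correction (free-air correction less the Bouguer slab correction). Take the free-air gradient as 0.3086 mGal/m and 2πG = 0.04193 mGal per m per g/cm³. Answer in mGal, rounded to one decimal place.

321.0

Combined gradient = 0.3086 − 0.04193 × 1.98 = 0.2255786 mGal/m
Combined elevation correction = 0.2255786 × 1423.0 = 321.0 mGal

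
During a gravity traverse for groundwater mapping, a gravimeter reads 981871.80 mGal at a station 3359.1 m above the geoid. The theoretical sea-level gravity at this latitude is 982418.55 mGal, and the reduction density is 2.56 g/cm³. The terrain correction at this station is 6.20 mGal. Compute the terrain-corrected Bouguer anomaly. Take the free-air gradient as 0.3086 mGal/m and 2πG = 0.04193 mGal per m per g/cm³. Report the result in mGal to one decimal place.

Free-air correction = 0.3086 × 3359.1 = 1036.62 mGal
Free-air anomaly = 981871.80 − 982418.55 + (1036.62) = 489.87 mGal
Bouguer slab correction = 0.04193 × 2.56 × 3359.1 = 360.57 mGal
Simple Bouguer anomaly = 489.87 − (360.57) = 129.30 mGal
Complete Bouguer anomaly = 129.30 + 6.20 = 135.50 mGal

135.5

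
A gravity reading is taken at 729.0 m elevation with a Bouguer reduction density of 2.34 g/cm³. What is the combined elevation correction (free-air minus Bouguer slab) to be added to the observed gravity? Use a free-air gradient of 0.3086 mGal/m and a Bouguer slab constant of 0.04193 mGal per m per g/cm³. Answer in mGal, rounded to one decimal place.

153.4

Combined gradient = 0.3086 − 0.04193 × 2.34 = 0.2104838 mGal/m
Combined elevation correction = 0.2104838 × 729.0 = 153.4 mGal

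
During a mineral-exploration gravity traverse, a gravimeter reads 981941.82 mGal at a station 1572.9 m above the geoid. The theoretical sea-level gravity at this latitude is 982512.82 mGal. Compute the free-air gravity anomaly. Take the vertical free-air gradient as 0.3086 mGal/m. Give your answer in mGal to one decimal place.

-85.6

Free-air correction = 0.3086 × 1572.9 = 485.40 mGal
Free-air anomaly = 981941.82 − 982512.82 + (485.40) = -85.60 mGal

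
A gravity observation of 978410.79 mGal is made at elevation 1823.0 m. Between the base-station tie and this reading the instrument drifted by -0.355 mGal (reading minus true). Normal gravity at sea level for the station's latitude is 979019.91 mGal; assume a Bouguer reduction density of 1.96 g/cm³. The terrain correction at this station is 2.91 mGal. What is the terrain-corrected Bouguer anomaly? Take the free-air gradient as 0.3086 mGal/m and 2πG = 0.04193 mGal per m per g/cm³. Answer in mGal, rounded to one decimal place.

Drift-corrected reading = 978410.79 − (-0.355) = 978411.145 mGal
Free-air correction = 0.3086 × 1823.0 = 562.58 mGal
Free-air anomaly = 978411.145 − 979019.91 + (562.58) = -46.185 mGal
Bouguer slab correction = 0.04193 × 1.96 × 1823.0 = 149.82 mGal
Simple Bouguer anomaly = -46.185 − (149.82) = -196.005 mGal
Complete Bouguer anomaly = -196.005 + 2.91 = -193.095 mGal

-193.1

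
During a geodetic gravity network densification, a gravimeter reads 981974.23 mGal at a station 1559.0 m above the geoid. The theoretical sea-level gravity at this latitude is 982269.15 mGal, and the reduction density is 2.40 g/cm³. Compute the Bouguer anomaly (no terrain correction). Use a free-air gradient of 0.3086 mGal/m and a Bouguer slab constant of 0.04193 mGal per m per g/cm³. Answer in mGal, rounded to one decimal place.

29.3

Free-air correction = 0.3086 × 1559.0 = 481.11 mGal
Free-air anomaly = 981974.23 − 982269.15 + (481.11) = 186.19 mGal
Bouguer slab correction = 0.04193 × 2.40 × 1559.0 = 156.89 mGal
Simple Bouguer anomaly = 186.19 − (156.89) = 29.30 mGal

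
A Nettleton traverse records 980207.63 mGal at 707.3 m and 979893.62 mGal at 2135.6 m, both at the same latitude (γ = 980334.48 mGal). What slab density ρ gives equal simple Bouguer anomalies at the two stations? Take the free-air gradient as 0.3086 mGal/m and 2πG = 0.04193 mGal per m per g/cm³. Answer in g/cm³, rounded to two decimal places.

Δg_obs = 979893.62 − 980207.63 = -314.01 mGal over Δh = 2135.6 − 707.3 = 1428.3 m
Equal Bouguer anomalies ⇒ Δg_obs + (0.3086 − 0.04193ρ)·Δh = 0
0.3086 − 0.04193ρ = −Δg_obs/Δh = 0.21985
ρ = (0.3086 − 0.21985) / 0.04193 = 2.12 g/cm³

2.12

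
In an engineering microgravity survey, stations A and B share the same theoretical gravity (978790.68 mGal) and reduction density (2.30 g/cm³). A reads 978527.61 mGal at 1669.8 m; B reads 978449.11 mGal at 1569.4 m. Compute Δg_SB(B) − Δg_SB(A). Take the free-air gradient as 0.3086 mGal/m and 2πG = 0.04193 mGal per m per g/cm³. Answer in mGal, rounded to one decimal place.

Δg_SB(A) = 978527.61 − 978790.68 + 0.3086×1669.8 − 0.04193×2.30×1669.8 = 91.20 mGal
Δg_SB(B) = 978449.11 − 978790.68 + 0.3086×1569.4 − 0.04193×2.30×1569.4 = -8.60 mGal
Difference = -8.60 − (91.20) = -99.80 mGal

-99.8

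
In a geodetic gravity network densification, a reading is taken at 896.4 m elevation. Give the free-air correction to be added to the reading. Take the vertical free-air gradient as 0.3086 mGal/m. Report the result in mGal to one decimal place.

276.6

Free-air correction = 0.3086 × 896.4 = 276.6 mGal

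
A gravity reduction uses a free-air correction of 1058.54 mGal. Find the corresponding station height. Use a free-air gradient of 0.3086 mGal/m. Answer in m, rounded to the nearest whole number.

3430

h = 1058.54 / 0.3086 = 3430.14 m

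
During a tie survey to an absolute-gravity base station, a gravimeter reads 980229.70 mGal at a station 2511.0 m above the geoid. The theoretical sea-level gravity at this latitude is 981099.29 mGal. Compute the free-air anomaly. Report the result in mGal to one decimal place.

-94.7

Free-air correction = 0.3086 × 2511.0 = 774.89 mGal
Free-air anomaly = 980229.70 − 981099.29 + (774.89) = -94.70 mGal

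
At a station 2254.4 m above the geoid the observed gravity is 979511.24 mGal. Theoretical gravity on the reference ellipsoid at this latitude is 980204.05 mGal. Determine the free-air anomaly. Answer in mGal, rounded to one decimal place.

2.9

Free-air correction = 0.3086 × 2254.4 = 695.71 mGal
Free-air anomaly = 979511.24 − 980204.05 + (695.71) = 2.90 mGal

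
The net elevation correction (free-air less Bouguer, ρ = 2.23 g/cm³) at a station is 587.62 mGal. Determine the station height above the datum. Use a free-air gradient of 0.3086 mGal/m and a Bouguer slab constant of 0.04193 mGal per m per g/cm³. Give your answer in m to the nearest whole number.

Combined gradient = 0.3086 − 0.04193 × 2.23 = 0.2150961 mGal/m
h = 587.62 / 0.2150961 = 2731.90 m

2732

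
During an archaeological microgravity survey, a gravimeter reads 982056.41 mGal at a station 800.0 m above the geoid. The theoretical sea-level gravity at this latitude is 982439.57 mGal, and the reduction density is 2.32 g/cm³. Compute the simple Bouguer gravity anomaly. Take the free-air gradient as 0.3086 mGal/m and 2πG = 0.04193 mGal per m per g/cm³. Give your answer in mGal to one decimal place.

Free-air correction = 0.3086 × 800.0 = 246.88 mGal
Free-air anomaly = 982056.41 − 982439.57 + (246.88) = -136.28 mGal
Bouguer slab correction = 0.04193 × 2.32 × 800.0 = 77.82 mGal
Simple Bouguer anomaly = -136.28 − (77.82) = -214.10 mGal

-214.1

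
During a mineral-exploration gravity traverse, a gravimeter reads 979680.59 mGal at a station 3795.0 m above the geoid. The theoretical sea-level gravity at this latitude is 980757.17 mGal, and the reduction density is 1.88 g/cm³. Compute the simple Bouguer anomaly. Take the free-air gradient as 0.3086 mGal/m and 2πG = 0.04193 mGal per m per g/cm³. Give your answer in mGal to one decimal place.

Free-air correction = 0.3086 × 3795.0 = 1171.14 mGal
Free-air anomaly = 979680.59 − 980757.17 + (1171.14) = 94.56 mGal
Bouguer slab correction = 0.04193 × 1.88 × 3795.0 = 299.15 mGal
Simple Bouguer anomaly = 94.56 − (299.15) = -204.59 mGal

-204.6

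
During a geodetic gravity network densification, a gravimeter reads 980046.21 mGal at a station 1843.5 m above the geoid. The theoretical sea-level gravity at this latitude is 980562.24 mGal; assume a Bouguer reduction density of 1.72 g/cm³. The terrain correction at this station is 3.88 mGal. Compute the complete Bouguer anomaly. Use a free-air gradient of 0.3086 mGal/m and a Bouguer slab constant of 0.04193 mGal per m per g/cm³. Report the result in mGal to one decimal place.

Free-air correction = 0.3086 × 1843.5 = 568.90 mGal
Free-air anomaly = 980046.21 − 980562.24 + (568.90) = 52.87 mGal
Bouguer slab correction = 0.04193 × 1.72 × 1843.5 = 132.95 mGal
Simple Bouguer anomaly = 52.87 − (132.95) = -80.08 mGal
Complete Bouguer anomaly = -80.08 + 3.88 = -76.20 mGal

-76.2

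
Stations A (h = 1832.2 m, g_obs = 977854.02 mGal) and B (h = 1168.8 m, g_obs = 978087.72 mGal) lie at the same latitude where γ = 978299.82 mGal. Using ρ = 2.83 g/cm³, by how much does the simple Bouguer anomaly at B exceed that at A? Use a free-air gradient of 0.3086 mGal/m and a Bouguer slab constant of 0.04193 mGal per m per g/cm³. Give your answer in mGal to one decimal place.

107.7

Δg_SB(A) = 977854.02 − 978299.82 + 0.3086×1832.2 − 0.04193×2.83×1832.2 = -97.80 mGal
Δg_SB(B) = 978087.72 − 978299.82 + 0.3086×1168.8 − 0.04193×2.83×1168.8 = 9.90 mGal
Difference = 9.90 − (-97.80) = 107.70 mGal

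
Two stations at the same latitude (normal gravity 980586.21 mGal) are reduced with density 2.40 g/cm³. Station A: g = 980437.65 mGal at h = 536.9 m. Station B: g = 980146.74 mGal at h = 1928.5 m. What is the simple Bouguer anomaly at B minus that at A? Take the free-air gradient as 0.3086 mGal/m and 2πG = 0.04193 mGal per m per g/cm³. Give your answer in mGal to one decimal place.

Δg_SB(A) = 980437.65 − 980586.21 + 0.3086×536.9 − 0.04193×2.40×536.9 = -36.90 mGal
Δg_SB(B) = 980146.74 − 980586.21 + 0.3086×1928.5 − 0.04193×2.40×1928.5 = -38.40 mGal
Difference = -38.40 − (-36.90) = -1.50 mGal

-1.5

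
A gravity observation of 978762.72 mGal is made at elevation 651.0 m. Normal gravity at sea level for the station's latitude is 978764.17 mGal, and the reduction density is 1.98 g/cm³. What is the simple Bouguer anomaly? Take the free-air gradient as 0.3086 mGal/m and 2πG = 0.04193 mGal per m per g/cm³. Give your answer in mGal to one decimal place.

Free-air correction = 0.3086 × 651.0 = 200.90 mGal
Free-air anomaly = 978762.72 − 978764.17 + (200.90) = 199.45 mGal
Bouguer slab correction = 0.04193 × 1.98 × 651.0 = 54.05 mGal
Simple Bouguer anomaly = 199.45 − (54.05) = 145.40 mGal

145.4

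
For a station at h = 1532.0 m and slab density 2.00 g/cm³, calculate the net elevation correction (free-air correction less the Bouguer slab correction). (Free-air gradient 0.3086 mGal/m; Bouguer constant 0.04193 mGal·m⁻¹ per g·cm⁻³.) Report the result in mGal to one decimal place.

Combined gradient = 0.3086 − 0.04193 × 2.00 = 0.2247400 mGal/m
Combined elevation correction = 0.2247400 × 1532.0 = 344.3 mGal

344.3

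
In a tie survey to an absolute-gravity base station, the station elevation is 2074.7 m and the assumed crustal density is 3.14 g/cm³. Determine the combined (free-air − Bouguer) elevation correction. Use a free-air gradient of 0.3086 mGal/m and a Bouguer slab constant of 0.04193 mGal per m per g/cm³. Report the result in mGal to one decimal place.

367.1

Combined gradient = 0.3086 − 0.04193 × 3.14 = 0.1769398 mGal/m
Combined elevation correction = 0.1769398 × 2074.7 = 367.1 mGal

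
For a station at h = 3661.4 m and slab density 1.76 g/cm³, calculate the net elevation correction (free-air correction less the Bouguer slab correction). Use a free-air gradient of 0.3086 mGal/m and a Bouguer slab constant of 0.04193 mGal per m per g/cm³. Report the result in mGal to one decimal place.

859.7

Combined gradient = 0.3086 − 0.04193 × 1.76 = 0.2348032 mGal/m
Combined elevation correction = 0.2348032 × 3661.4 = 859.7 mGal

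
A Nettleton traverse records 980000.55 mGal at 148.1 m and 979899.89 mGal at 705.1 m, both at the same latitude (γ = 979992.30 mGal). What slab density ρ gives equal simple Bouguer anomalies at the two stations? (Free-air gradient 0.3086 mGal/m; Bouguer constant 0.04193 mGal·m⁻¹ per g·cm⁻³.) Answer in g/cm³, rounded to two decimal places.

3.05

Δg_obs = 979899.89 − 980000.55 = -100.66 mGal over Δh = 705.1 − 148.1 = 557.0 m
Equal Bouguer anomalies ⇒ Δg_obs + (0.3086 − 0.04193ρ)·Δh = 0
0.3086 − 0.04193ρ = −Δg_obs/Δh = 0.18072
ρ = (0.3086 − 0.18072) / 0.04193 = 3.05 g/cm³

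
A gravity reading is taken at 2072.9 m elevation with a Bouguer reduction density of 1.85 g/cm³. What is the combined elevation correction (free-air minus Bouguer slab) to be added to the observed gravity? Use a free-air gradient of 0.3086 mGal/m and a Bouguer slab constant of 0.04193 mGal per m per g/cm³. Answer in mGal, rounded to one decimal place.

478.9

Combined gradient = 0.3086 − 0.04193 × 1.85 = 0.2310295 mGal/m
Combined elevation correction = 0.2310295 × 2072.9 = 478.9 mGal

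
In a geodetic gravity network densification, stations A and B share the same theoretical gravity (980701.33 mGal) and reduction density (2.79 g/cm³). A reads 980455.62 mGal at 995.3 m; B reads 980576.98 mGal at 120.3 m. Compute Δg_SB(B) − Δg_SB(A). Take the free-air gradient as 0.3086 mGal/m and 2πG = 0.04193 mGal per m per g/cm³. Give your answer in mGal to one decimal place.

-46.3

Δg_SB(A) = 980455.62 − 980701.33 + 0.3086×995.3 − 0.04193×2.79×995.3 = -55.00 mGal
Δg_SB(B) = 980576.98 − 980701.33 + 0.3086×120.3 − 0.04193×2.79×120.3 = -101.30 mGal
Difference = -101.30 − (-55.00) = -46.30 mGal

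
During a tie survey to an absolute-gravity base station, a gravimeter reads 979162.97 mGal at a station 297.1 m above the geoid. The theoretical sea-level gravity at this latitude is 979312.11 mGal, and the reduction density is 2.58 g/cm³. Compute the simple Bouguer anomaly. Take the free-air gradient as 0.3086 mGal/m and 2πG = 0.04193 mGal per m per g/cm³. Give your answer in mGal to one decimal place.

-89.6

Free-air correction = 0.3086 × 297.1 = 91.69 mGal
Free-air anomaly = 979162.97 − 979312.11 + (91.69) = -57.45 mGal
Bouguer slab correction = 0.04193 × 2.58 × 297.1 = 32.14 mGal
Simple Bouguer anomaly = -57.45 − (32.14) = -89.59 mGal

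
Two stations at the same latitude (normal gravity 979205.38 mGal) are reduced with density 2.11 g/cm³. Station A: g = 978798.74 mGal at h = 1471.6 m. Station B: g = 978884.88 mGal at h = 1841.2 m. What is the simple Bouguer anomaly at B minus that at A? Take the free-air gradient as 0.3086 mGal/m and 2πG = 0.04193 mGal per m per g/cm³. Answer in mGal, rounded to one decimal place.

167.5

Δg_SB(A) = 978798.74 − 979205.38 + 0.3086×1471.6 − 0.04193×2.11×1471.6 = -82.70 mGal
Δg_SB(B) = 978884.88 − 979205.38 + 0.3086×1841.2 − 0.04193×2.11×1841.2 = 84.80 mGal
Difference = 84.80 − (-82.70) = 167.50 mGal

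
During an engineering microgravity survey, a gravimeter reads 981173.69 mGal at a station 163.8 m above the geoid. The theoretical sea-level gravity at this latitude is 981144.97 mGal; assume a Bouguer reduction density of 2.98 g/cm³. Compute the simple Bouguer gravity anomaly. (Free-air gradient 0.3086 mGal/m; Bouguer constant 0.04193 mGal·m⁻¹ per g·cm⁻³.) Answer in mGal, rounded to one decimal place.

58.8

Free-air correction = 0.3086 × 163.8 = 50.55 mGal
Free-air anomaly = 981173.69 − 981144.97 + (50.55) = 79.27 mGal
Bouguer slab correction = 0.04193 × 2.98 × 163.8 = 20.47 mGal
Simple Bouguer anomaly = 79.27 − (20.47) = 58.80 mGal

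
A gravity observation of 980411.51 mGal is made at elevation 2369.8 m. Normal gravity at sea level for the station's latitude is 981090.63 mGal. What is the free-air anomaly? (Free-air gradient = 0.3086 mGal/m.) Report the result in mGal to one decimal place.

Free-air correction = 0.3086 × 2369.8 = 731.32 mGal
Free-air anomaly = 980411.51 − 981090.63 + (731.32) = 52.20 mGal

52.2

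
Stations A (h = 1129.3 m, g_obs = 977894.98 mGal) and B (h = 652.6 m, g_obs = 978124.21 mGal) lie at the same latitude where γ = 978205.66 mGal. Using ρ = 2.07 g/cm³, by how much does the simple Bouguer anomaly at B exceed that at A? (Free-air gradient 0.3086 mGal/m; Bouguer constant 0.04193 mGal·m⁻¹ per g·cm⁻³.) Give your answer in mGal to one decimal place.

Δg_SB(A) = 977894.98 − 978205.66 + 0.3086×1129.3 − 0.04193×2.07×1129.3 = -60.20 mGal
Δg_SB(B) = 978124.21 − 978205.66 + 0.3086×652.6 − 0.04193×2.07×652.6 = 63.30 mGal
Difference = 63.30 − (-60.20) = 123.50 mGal

123.5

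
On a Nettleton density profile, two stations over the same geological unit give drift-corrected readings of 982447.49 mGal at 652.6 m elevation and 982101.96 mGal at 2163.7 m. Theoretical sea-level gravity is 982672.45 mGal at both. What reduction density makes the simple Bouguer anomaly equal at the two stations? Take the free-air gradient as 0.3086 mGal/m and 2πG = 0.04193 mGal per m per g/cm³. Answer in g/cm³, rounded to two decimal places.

Δg_obs = 982101.96 − 982447.49 = -345.53 mGal over Δh = 2163.7 − 652.6 = 1511.1 m
Equal Bouguer anomalies ⇒ Δg_obs + (0.3086 − 0.04193ρ)·Δh = 0
0.3086 − 0.04193ρ = −Δg_obs/Δh = 0.22866
ρ = (0.3086 − 0.22866) / 0.04193 = 1.91 g/cm³

1.91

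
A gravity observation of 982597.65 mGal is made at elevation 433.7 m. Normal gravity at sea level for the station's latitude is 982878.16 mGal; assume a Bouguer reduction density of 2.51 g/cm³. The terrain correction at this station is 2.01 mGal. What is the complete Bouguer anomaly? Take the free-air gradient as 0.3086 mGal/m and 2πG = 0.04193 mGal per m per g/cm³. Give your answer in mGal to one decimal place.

Free-air correction = 0.3086 × 433.7 = 133.84 mGal
Free-air anomaly = 982597.65 − 982878.16 + (133.84) = -146.67 mGal
Bouguer slab correction = 0.04193 × 2.51 × 433.7 = 45.64 mGal
Simple Bouguer anomaly = -146.67 − (45.64) = -192.31 mGal
Complete Bouguer anomaly = -192.31 + 2.01 = -190.30 mGal

-190.3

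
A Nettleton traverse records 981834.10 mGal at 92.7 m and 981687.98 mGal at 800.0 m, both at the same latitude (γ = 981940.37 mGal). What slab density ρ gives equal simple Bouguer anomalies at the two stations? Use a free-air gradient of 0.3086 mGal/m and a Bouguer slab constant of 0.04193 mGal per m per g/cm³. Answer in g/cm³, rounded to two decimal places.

Δg_obs = 981687.98 − 981834.10 = -146.12 mGal over Δh = 800.0 − 92.7 = 707.3 m
Equal Bouguer anomalies ⇒ Δg_obs + (0.3086 − 0.04193ρ)·Δh = 0
0.3086 − 0.04193ρ = −Δg_obs/Δh = 0.20659
ρ = (0.3086 − 0.20659) / 0.04193 = 2.43 g/cm³

2.43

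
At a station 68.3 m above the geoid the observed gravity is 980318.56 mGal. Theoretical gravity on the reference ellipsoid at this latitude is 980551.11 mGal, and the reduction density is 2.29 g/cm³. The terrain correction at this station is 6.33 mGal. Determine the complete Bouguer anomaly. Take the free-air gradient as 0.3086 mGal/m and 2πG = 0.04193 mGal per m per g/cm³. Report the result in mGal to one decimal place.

Free-air correction = 0.3086 × 68.3 = 21.08 mGal
Free-air anomaly = 980318.56 − 980551.11 + (21.08) = -211.47 mGal
Bouguer slab correction = 0.04193 × 2.29 × 68.3 = 6.56 mGal
Simple Bouguer anomaly = -211.47 − (6.56) = -218.03 mGal
Complete Bouguer anomaly = -218.03 + 6.33 = -211.70 mGal

-211.7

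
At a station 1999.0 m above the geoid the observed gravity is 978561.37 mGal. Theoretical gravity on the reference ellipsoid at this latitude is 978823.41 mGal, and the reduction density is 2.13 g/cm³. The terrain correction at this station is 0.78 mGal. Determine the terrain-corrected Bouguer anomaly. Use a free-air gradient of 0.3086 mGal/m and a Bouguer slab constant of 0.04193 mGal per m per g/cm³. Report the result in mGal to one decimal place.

177.1

Free-air correction = 0.3086 × 1999.0 = 616.89 mGal
Free-air anomaly = 978561.37 − 978823.41 + (616.89) = 354.85 mGal
Bouguer slab correction = 0.04193 × 2.13 × 1999.0 = 178.53 mGal
Simple Bouguer anomaly = 354.85 − (178.53) = 176.32 mGal
Complete Bouguer anomaly = 176.32 + 0.78 = 177.10 mGal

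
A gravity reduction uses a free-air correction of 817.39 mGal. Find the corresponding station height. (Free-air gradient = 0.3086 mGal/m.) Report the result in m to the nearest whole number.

h = 817.39 / 0.3086 = 2648.70 m

2649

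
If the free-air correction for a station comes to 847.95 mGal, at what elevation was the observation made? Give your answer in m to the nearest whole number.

2748

h = 847.95 / 0.3086 = 2747.73 m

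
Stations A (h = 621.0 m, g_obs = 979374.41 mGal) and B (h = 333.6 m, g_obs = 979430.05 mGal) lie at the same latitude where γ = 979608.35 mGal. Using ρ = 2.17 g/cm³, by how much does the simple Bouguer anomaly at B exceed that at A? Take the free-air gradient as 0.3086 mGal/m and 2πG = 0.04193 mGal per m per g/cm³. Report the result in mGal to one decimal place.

-6.9

Δg_SB(A) = 979374.41 − 979608.35 + 0.3086×621.0 − 0.04193×2.17×621.0 = -98.80 mGal
Δg_SB(B) = 979430.05 − 979608.35 + 0.3086×333.6 − 0.04193×2.17×333.6 = -105.70 mGal
Difference = -105.70 − (-98.80) = -6.90 mGal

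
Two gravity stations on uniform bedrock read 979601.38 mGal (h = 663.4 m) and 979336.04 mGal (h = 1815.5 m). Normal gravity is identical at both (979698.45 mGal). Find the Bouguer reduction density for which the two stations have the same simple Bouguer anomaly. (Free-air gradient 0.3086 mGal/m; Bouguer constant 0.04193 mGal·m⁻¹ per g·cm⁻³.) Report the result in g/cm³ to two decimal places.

1.87

Δg_obs = 979336.04 − 979601.38 = -265.34 mGal over Δh = 1815.5 − 663.4 = 1152.1 m
Equal Bouguer anomalies ⇒ Δg_obs + (0.3086 − 0.04193ρ)·Δh = 0
0.3086 − 0.04193ρ = −Δg_obs/Δh = 0.23031
ρ = (0.3086 − 0.23031) / 0.04193 = 1.87 g/cm³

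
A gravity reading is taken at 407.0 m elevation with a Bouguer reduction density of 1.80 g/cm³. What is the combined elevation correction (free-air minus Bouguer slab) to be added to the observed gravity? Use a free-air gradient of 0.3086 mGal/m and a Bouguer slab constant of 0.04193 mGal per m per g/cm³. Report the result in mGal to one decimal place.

Combined gradient = 0.3086 − 0.04193 × 1.80 = 0.2331260 mGal/m
Combined elevation correction = 0.2331260 × 407.0 = 94.9 mGal

94.9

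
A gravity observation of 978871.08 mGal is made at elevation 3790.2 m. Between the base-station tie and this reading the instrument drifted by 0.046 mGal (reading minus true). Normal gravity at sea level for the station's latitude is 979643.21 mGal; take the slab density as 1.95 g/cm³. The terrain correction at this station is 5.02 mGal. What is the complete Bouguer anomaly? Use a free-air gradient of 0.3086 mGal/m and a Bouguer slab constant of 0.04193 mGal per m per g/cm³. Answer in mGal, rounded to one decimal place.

92.6

Drift-corrected reading = 978871.08 − (0.046) = 978871.034 mGal
Free-air correction = 0.3086 × 3790.2 = 1169.66 mGal
Free-air anomaly = 978871.034 − 979643.21 + (1169.66) = 397.484 mGal
Bouguer slab correction = 0.04193 × 1.95 × 3790.2 = 309.90 mGal
Simple Bouguer anomaly = 397.484 − (309.90) = 87.584 mGal
Complete Bouguer anomaly = 87.584 + 5.02 = 92.604 mGal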